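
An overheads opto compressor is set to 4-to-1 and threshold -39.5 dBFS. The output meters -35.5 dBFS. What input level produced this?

-23.5 dBFS

The compressed level sits -35.5 − (-39.5) = 4 dB over threshold.
Undo the ratio: input overshoot = 4 × 4 = 16 dB, giving input = -23.5 dBFS.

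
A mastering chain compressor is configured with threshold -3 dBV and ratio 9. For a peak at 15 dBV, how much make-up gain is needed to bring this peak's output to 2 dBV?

3 dB

Without make-up, output = threshold + overshoot/9 = -3 + 2 = -1 dBV.
Gap to target: 3 dB.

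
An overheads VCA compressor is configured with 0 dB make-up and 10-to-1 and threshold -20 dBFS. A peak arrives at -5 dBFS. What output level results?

-18.5 dBFS

Overshoot: -5 − (-20) = 15 dB.
10:1 compression reduces that to 15/10 = 1.5 dB over.
That puts the output at -18.5 dBFS.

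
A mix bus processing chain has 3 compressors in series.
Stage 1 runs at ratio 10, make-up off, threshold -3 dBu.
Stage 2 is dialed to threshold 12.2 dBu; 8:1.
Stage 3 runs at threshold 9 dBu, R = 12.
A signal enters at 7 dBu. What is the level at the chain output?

Stage 1: 10 dB above -3 dBu, reduced 10:1 to 1 dB above → -2 dBu.
Stage 2: -2 dBu ≤ 12.2 dBu, so stage 2 doesn't engage; output -2 dBu.
Stage 3: -2 dBu ≤ 9 dBu, so stage 3 doesn't engage; output -2 dBu.

-2 dBu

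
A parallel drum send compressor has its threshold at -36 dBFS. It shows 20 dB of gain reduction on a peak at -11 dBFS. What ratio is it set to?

Input overshoot = -11 − (-36) = 25 dB.
Output overshoot = 25 − 20 = 5 dB.
Ratio = input overshoot / output overshoot = 25 / 5 = 5.

5:1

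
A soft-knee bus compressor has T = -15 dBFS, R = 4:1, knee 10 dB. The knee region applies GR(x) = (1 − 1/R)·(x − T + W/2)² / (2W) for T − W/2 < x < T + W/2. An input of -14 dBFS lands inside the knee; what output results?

-15.35 dBFS

x − T + W/2 = -14 − (-15) + 5 = 6.
GR = (1 − 1/4) × 6² / 20 = 0.75 × 36 / 20 = 1.35 dB.
Output = -14 − 1.35 = -15.35 dBFS.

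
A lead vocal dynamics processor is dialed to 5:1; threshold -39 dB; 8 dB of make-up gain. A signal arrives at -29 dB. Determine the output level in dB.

The input is 10 dB above the -39 dB threshold.
At 5:1 the overshoot is divided by 5, leaving 2 dB above threshold.
That puts the output at -37 dB; make-up adds 8 dB, giving -29 dB.

-29 dB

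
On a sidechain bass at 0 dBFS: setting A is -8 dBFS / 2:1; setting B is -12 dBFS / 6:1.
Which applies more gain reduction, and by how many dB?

B, by 6 dB

A: 8 dB over, compressed to 4 dB over, so 4 dB of GR.
B: 12 dB over, compressed to 2 dB over, so 10 dB of GR.
B reduces 6 dB more.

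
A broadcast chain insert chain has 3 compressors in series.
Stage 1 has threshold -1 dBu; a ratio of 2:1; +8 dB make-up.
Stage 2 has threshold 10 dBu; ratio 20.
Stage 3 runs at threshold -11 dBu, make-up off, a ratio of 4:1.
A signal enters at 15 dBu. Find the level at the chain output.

Stage 1: 16 dB above -1 dBu, reduced 2:1 to 8 dB above → 7 dBu; +8 dB make-up → 15 dBu.
Stage 2: 15 dBu is 5 dB over 10 dBu; at 20:1 that becomes 0.25 dB over, giving 10.25 dBu.
Stage 3: 21.25 dB above -11 dBu, reduced 4:1 to 5.3125 dB above → -5.6875 dBu.

-5.6875 dBu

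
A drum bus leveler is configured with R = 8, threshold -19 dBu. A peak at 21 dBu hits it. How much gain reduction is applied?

35 dB

21 dBu exceeds the threshold by 40 dB.
After 8:1 compression the overshoot becomes 40/8 = 5 dB.
GR = overshoot in − overshoot out = 40 − 5 = 35 dB.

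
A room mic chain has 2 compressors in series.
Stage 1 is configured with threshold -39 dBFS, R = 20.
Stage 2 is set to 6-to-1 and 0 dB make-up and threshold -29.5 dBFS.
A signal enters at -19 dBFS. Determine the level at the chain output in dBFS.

Stage 1: overshoot 20 dB → 20/20 = 1 dB → -38 dBFS.
Stage 2: below threshold (-38 ≤ -29.5); passes unchanged; output -38 dBFS.

-38 dBFS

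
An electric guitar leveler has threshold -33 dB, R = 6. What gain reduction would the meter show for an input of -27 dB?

Overshoot = -27 − (-33) = 6 dB.
A 6:1 ratio leaves 1 dB of that excess.
GR = overshoot in − overshoot out = 6 − 1 = 5 dB.

5 dB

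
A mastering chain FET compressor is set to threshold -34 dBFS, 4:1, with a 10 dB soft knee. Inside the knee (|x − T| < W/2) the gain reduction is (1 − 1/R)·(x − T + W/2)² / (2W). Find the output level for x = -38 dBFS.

x − T + W/2 = -38 − (-34) + 5 = 1.
GR = (1 − 1/4) × 1² / 20 = 0.75 × 1 / 20 = 0.0375 dB.
Output = -38 − 0.0375 = -38.0375 dBFS.

-38.0375 dBFS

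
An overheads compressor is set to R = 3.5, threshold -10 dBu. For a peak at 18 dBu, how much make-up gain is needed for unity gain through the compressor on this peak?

The peak compresses to -10 + 28/3.5 = -2 dBu.
To reach 18 dBu requires 18 − (-2) = 20 dB of make-up.

20 dB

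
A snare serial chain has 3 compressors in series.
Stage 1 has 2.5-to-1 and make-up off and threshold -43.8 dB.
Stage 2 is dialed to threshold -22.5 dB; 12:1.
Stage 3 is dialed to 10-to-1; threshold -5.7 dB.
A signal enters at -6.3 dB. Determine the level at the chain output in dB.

Stage 1: 37.5 dB above -43.8 dB, reduced 2.5:1 to 15 dB above → -28.8 dB.
Stage 2: -28.8 dB is at or below the -22.5 dB threshold — no compression; output -28.8 dB.
Stage 3: -28.8 dB ≤ -5.7 dB, so stage 3 doesn't engage; output -28.8 dB.

-28.8 dB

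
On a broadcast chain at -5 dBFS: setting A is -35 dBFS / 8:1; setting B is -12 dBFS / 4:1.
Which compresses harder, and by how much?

A, by 21 dB

A: GR = 30 − 30/8 = 26.25 dB.
B: GR = 7 − 7/4 = 5.25 dB.
A reduces 21 dB more.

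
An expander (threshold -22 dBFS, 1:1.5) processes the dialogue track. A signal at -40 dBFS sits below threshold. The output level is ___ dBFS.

Below threshold, a 1:1.5 expander applies gain = (1.5−1)×(T − x) of attenuation.
(1.5−1) × 18 = 9 dB, so output = -40 − 9 = -49 dBFS.

-49 dBFS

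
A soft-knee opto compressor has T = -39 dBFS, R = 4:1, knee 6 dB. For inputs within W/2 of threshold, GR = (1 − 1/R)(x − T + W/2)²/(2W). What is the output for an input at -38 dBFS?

-39 dBFS

x − T + W/2 = -38 − (-39) + 3 = 4.
GR = (1 − 1/4) × 4² / 12 = 0.75 × 16 / 12 = 1 dB.
Output = -38 − 1 = -39 dBFS.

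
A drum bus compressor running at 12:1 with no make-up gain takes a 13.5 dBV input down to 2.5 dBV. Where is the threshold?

1.5 dBV

Let T be the threshold. Output overshoot = (input overshoot)/R, so 2.5 − T = (13.5 − T)/12.
12·(2.5 − T) = 13.5 − T → 11·T = 30 − 13.5 = 16.5.
T = 16.5/11 = 1.5 dBV.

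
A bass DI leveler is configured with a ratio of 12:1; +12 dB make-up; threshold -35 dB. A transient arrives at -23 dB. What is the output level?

-22 dB

-23 dB sits 12 dB over threshold.
12:1 compression reduces that to 12/12 = 1 dB over.
That puts the output at -34 dB; make-up adds 12 dB, giving -22 dB.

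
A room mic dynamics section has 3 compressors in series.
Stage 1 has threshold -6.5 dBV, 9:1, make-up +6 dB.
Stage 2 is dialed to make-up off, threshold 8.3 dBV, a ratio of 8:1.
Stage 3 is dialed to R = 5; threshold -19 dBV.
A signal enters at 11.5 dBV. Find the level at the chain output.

Stage 1: overshoot 18 dB → 18/9 = 2 dB → -4.5 dBV; +6 dB make-up → 1.5 dBV.
Stage 2: 1.5 dBV ≤ 8.3 dBV, so stage 2 doesn't engage; output 1.5 dBV.
Stage 3: 20.5 dB above -19 dBV, reduced 5:1 to 4.1 dB above → -14.9 dBV.

-14.9 dBV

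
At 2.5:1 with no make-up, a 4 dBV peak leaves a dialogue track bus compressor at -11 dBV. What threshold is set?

Gain reduction = 4 − (-11) = 15 dB; output overshoot = GR / (R − 1) = 15 / 1.5 = 10 dB.
Threshold = output − output overshoot = -11 − 10 = -21 dBV.

-21 dBV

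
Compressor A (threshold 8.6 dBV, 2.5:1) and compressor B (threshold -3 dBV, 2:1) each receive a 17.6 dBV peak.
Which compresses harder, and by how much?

A: GR = 9 − 9/2.5 = 5.4 dB.
B: GR = 20.6 − 20.6/2 = 10.3 dB.
Difference: 4.9 dB in favour of B.

B, by 4.9 dB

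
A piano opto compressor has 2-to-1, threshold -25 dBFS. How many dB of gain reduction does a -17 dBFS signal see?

-17 dBFS exceeds the threshold by 8 dB.
At 2:1, output sits 8/2 = 4 dB above threshold.
GR = overshoot in − overshoot out = 8 − 4 = 4 dB.

4 dB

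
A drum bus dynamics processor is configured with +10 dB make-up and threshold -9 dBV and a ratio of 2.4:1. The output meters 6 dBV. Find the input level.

Stripping the +10 dB make-up gives -4 dBV at the gain stage.
That's 5 dB above the -9 dBV threshold.
Before 2.4:1 compression the overshoot was 5 × 2.4 = 12 dB, so input = -9 + 12 = 3 dBV.

3 dBV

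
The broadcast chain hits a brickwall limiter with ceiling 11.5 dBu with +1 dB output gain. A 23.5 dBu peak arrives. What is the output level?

12.5 dBu

At ∞:1, everything above 11.5 dBu is held at the ceiling.
Output gain then adds 1 dB: 11.5 + 1 = 12.5 dBu.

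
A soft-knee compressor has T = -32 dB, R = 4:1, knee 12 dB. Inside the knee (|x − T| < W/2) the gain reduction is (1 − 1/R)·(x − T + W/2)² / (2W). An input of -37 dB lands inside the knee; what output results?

x − T + W/2 = -37 − (-32) + 6 = 1.
GR = (1 − 1/4) × 1² / 24 = 0.75 × 1 / 24 = 0.03125 dB.
Output = -37 − 0.03125 = -37.03125 dB.

-37.03125 dB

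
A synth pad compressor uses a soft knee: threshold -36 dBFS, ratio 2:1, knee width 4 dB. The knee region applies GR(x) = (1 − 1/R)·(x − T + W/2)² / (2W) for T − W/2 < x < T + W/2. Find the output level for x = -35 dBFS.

-35.5625 dBFS

x − T + W/2 = -35 − (-36) + 2 = 3.
GR = (1 − 1/2) × 3² / 8 = 0.5 × 9 / 8 = 0.5625 dB.
Output = -35 − 0.5625 = -35.5625 dBFS.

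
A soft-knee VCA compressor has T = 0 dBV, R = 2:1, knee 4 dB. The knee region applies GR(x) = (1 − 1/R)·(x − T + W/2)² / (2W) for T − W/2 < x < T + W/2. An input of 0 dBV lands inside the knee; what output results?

-0.25 dBV

x − T + W/2 = 0 − 0 + 2 = 2.
GR = (1 − 1/2) × 2² / 8 = 0.5 × 4 / 8 = 0.25 dB.
Output = 0 − 0.25 = -0.25 dBV.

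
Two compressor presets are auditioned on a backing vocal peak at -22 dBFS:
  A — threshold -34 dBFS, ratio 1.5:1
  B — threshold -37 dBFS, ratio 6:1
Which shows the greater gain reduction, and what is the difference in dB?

B, by 8.5 dB

A: 12 dB over, compressed to 8 dB over, so 4 dB of GR.
B: 15 dB over, compressed to 2.5 dB over, so 12.5 dB of GR.
B reduces 8.5 dB more.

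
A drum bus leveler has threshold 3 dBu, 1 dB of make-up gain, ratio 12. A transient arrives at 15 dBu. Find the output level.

5 dBu

15 dBu sits 12 dB over threshold.
12:1 compression reduces that to 12/12 = 1 dB over.
That puts the output at 4 dBu; make-up adds 1 dB, giving 5 dBu.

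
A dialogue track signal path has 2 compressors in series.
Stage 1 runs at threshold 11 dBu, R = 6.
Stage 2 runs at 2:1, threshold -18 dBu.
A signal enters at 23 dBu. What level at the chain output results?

-2.5 dBu

Stage 1: 23 dBu is 12 dB over 11 dBu; at 6:1 that becomes 2 dB over, giving 13 dBu.
Stage 2: 13 dBu is 31 dB over -18 dBu; at 2:1 that becomes 15.5 dB over, giving -2.5 dBu.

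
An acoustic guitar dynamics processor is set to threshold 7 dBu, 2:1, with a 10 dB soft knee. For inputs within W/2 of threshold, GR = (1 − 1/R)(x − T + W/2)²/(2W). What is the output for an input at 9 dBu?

x − T + W/2 = 9 − 7 + 5 = 7.
GR = (1 − 1/2) × 7² / 20 = 0.5 × 49 / 20 = 1.225 dB.
Output = 9 − 1.225 = 7.775 dBu.

7.775 dBu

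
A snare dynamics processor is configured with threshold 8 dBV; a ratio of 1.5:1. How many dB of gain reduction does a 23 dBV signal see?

The signal is 15 dB above threshold.
At 1.5:1, output sits 15/1.5 = 10 dB above threshold.
GR = overshoot in − overshoot out = 15 − 10 = 5 dB.

5 dB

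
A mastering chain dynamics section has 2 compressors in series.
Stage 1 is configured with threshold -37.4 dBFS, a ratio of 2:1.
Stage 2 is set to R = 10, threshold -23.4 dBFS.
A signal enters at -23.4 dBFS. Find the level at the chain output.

-30.4 dBFS

Stage 1: 14 dB above -37.4 dBFS, reduced 2:1 to 7 dB above → -30.4 dBFS.
Stage 2: -30.4 dBFS is at or below the -23.4 dBFS threshold — no compression; output -30.4 dBFS.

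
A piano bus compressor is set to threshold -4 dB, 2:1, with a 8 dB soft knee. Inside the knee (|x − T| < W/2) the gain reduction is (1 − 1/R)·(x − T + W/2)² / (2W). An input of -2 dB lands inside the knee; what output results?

-3.125 dB

x − T + W/2 = -2 − (-4) + 4 = 6.
GR = (1 − 1/2) × 6² / 16 = 0.5 × 36 / 16 = 1.125 dB.
Output = -2 − 1.125 = -3.125 dB.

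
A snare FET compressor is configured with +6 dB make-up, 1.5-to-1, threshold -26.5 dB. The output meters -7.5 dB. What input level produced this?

Remove make-up: -7.5 − 6 = -13.5 dB.
The compressed level sits -13.5 − (-26.5) = 13 dB over threshold.
Before 1.5:1 compression the overshoot was 13 × 1.5 = 19.5 dB, so input = -26.5 + 19.5 = -7 dB.

-7 dB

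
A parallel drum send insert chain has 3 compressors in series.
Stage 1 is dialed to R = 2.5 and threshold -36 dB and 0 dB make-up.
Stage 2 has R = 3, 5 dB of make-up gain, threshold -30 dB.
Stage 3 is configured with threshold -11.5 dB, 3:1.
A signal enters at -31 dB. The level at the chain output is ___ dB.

-29 dB

Stage 1: 5 dB above -36 dB, reduced 2.5:1 to 2 dB above → -34 dB.
Stage 2: -34 dB is at or below the -30 dB threshold — no compression; make-up brings it to -29 dB.
Stage 3: -29 dB ≤ -11.5 dB, so stage 3 doesn't engage; output -29 dB.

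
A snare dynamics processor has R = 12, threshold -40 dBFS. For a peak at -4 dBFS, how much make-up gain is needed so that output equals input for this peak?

33 dB

Without make-up, output = threshold + overshoot/12 = -40 + 3 = -37 dBFS.
Gap to target: 33 dB.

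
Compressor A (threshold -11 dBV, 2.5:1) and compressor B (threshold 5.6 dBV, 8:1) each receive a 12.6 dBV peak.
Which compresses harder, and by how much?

A: GR = 23.6 − 23.6/2.5 = 14.16 dB.
B: GR = 7 − 7/8 = 6.125 dB.
A reduces 8.035 dB more.

A, by 8.035 dB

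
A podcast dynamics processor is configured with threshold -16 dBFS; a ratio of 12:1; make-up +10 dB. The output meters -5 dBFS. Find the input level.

-4 dBFS

Stripping the +10 dB make-up gives -15 dBFS at the gain stage.
The compressed level sits -15 − (-16) = 1 dB over threshold.
Input overshoot = R × output overshoot = 12 dB → input = -16 + 12 = -4 dBFS.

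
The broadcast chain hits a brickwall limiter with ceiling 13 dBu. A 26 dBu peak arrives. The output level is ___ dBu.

At ∞:1, everything above 13 dBu is held at the ceiling.

13 dBu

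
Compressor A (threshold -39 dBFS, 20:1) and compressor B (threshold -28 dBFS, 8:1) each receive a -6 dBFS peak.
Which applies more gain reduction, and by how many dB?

A: 33 dB over, compressed to 1.65 dB over, so 31.35 dB of GR.
B: 22 dB over, compressed to 2.75 dB over, so 19.25 dB of GR.
A applies 12.1 dB more gain reduction.

A, by 12.1 dB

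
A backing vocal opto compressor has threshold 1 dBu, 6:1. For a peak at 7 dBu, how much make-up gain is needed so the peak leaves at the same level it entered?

5 dB

The peak compresses to 1 + 6/6 = 2 dBu.
To reach 7 dBu requires 7 − 2 = 5 dB of make-up.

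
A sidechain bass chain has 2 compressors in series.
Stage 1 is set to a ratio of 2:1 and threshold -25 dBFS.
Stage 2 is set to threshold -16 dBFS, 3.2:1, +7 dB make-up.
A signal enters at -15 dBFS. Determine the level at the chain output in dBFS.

Stage 1: overshoot 10 dB → 10/2 = 5 dB → -20 dBFS.
Stage 2: below threshold (-20 ≤ -16); passes unchanged; make-up brings it to -13 dBFS.

-13 dBFS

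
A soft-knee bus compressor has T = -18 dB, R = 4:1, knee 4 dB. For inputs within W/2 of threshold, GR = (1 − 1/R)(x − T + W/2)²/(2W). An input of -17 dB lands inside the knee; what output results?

x − T + W/2 = -17 − (-18) + 2 = 3.
GR = (1 − 1/4) × 3² / 8 = 0.75 × 9 / 8 = 0.84375 dB.
Output = -17 − 0.84375 = -17.84375 dB.

-17.84375 dB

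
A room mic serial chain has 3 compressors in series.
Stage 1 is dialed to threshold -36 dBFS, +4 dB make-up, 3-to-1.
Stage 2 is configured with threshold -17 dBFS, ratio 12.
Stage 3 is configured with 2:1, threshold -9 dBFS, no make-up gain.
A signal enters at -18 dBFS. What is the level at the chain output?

Stage 1: 18 dB above -36 dBFS, reduced 3:1 to 6 dB above → -30 dBFS; +4 dB make-up → -26 dBFS.
Stage 2: -26 dBFS ≤ -17 dBFS, so stage 2 doesn't engage; output -26 dBFS.
Stage 3: below threshold (-26 ≤ -9); passes unchanged; output -26 dBFS.

-26 dBFS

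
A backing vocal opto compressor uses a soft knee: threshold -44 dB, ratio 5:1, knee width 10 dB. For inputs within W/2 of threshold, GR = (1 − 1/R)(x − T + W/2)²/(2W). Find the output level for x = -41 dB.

-43.56 dB

x − T + W/2 = -41 − (-44) + 5 = 8.
GR = (1 − 1/5) × 8² / 20 = 0.8 × 64 / 20 = 2.56 dB.
Output = -41 − 2.56 = -43.56 dB.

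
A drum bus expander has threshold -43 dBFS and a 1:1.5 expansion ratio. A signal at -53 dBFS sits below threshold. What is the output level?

The input is 10 dB below the -43 dBFS threshold.
A 1:1.5 expander multiplies undershoot by 1.5: 10 × 1.5 = 15 dB below threshold.
Output = -43 − 15 = -58 dBFS.

-58 dBFS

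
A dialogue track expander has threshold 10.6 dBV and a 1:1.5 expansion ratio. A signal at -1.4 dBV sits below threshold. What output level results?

-7.4 dBV

Below threshold, a 1:1.5 expander applies gain = (1.5−1)×(T − x) of attenuation.
(1.5−1) × 12 = 6 dB, so output = -1.4 − 6 = -7.4 dBV.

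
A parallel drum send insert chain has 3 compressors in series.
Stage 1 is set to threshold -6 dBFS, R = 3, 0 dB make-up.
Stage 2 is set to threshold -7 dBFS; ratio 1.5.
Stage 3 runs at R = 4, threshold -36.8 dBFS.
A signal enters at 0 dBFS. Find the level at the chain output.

-28.85 dBFS

Stage 1: overshoot 6 dB → 6/3 = 2 dB → -4 dBFS.
Stage 2: -4 dBFS is 3 dB over -7 dBFS; at 1.5:1 that becomes 2 dB over, giving -5 dBFS.
Stage 3: 31.8 dB above -36.8 dBFS, reduced 4:1 to 7.95 dB above → -28.85 dBFS.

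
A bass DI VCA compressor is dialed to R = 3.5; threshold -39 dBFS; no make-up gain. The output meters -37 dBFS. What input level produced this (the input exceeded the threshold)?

-32 dBFS

Post-compression overshoot = -37 − (-39) = 2 dB.
Undo the ratio: input overshoot = 2 × 3.5 = 7 dB, giving input = -32 dBFS.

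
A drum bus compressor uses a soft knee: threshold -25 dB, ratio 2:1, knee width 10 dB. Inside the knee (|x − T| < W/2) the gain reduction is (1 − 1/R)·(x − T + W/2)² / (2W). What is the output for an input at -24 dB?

-24.9 dB

x − T + W/2 = -24 − (-25) + 5 = 6.
GR = (1 − 1/2) × 6² / 20 = 0.5 × 36 / 20 = 0.9 dB.
Output = -24 − 0.9 = -24.9 dB.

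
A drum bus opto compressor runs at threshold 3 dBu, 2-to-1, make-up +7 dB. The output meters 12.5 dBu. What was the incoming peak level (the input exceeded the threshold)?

8 dBu

Before make-up, the level was 12.5 − 7 = 5.5 dBu.
Post-compression overshoot = 5.5 − 3 = 2.5 dB.
Input overshoot = R × output overshoot = 5 dB → input = 3 + 5 = 8 dBu.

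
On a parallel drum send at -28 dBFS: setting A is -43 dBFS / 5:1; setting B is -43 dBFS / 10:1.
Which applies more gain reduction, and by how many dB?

B, by 1.5 dB

A: overshoot 15 dB → output overshoot 3 dB → GR 12 dB.
B: overshoot 15 dB → output overshoot 1.5 dB → GR 13.5 dB.
B reduces 1.5 dB more.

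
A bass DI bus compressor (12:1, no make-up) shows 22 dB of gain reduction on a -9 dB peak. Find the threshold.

-33 dB

Input is 24 dB above T (since output overshoot × R = input overshoot: (-31 − T)·12 = -9 − T gives T = -33 dB).
Check: -33 + (-9 − (-33))/12 = -33 + 2 = -31 dB. ✓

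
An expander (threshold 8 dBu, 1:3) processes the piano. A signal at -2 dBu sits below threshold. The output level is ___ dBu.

Undershoot = 8 − (-2) = 10 dB.
At 1:3, that expands to 30 dB under threshold.
Output = 8 − 30 = -22 dBu.

-22 dBu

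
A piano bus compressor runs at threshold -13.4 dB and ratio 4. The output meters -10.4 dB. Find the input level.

Post-compression overshoot = -10.4 − (-13.4) = 3 dB.
Undo the ratio: input overshoot = 3 × 4 = 12 dB, giving input = -1.4 dB.

-1.4 dB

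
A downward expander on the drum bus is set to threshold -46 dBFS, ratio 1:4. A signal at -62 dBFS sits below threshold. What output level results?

-110 dBFS

Below threshold, a 1:4 expander applies gain = (4−1)×(T − x) of attenuation.
(4−1) × 16 = 48 dB, so output = -62 − 48 = -110 dBFS.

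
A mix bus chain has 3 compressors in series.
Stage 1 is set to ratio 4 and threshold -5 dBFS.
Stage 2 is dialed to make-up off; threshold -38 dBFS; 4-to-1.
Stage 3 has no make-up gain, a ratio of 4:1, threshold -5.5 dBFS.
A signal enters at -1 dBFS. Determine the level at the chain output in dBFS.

Stage 1: 4 dB above -5 dBFS, reduced 4:1 to 1 dB above → -4 dBFS.
Stage 2: overshoot 34 dB → 34/4 = 8.5 dB → -29.5 dBFS.
Stage 3: -29.5 dBFS ≤ -5.5 dBFS, so stage 3 doesn't engage; output -29.5 dBFS.

-29.5 dBFS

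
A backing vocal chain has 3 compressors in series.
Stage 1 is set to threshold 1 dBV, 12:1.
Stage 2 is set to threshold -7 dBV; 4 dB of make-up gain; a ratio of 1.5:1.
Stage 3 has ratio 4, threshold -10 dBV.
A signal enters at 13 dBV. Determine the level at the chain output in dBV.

Stage 1: overshoot 12 dB → 12/12 = 1 dB → 2 dBV.
Stage 2: overshoot 9 dB → 9/1.5 = 6 dB → -1 dBV; +4 dB make-up → 3 dBV.
Stage 3: 13 dB above -10 dBV, reduced 4:1 to 3.25 dB above → -6.75 dBV.

-6.75 dBV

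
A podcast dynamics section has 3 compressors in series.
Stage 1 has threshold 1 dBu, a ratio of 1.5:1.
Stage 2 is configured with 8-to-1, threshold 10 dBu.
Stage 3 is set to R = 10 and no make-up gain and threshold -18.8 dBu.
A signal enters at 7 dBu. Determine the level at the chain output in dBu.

Stage 1: overshoot 6 dB → 6/1.5 = 4 dB → 5 dBu.
Stage 2: 5 dBu is at or below the 10 dBu threshold — no compression; output 5 dBu.
Stage 3: 5 dBu is 23.8 dB over -18.8 dBu; at 10:1 that becomes 2.38 dB over, giving -16.42 dBu.

-16.42 dBu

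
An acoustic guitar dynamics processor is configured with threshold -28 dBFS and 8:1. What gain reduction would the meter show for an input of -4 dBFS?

21 dB

The signal is 24 dB above threshold.
At 8:1, output sits 24/8 = 3 dB above threshold.
GR = overshoot in − overshoot out = 24 − 3 = 21 dB.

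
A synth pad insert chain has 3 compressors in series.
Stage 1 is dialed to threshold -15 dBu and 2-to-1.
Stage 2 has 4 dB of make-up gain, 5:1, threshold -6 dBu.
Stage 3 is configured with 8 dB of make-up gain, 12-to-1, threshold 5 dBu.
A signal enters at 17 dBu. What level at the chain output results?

7.4 dBu

Stage 1: overshoot 32 dB → 32/2 = 16 dB → 1 dBu.
Stage 2: 1 dBu is 7 dB over -6 dBu; at 5:1 that becomes 1.4 dB over, giving -4.6 dBu; +4 dB make-up → -0.6 dBu.
Stage 3: -0.6 dBu is at or below the 5 dBu threshold — no compression; make-up brings it to 7.4 dBu.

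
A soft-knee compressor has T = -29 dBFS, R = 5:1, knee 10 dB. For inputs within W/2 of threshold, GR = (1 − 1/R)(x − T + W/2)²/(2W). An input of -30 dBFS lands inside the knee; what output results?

x − T + W/2 = -30 − (-29) + 5 = 4.
GR = (1 − 1/5) × 4² / 20 = 0.8 × 16 / 20 = 0.64 dB.
Output = -30 − 0.64 = -30.64 dBFS.

-30.64 dBFS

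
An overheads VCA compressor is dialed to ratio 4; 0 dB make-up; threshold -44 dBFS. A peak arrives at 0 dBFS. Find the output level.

0 dBFS sits 44 dB over threshold.
4:1 compression reduces that to 44/4 = 11 dB over.
Output = -44 + 11 = -33 dBFS.

-33 dBFS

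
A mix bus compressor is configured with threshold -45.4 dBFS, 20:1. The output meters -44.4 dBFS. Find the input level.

The compressed level sits -44.4 − (-45.4) = 1 dB over threshold.
Input overshoot = R × output overshoot = 20 dB → input = -45.4 + 20 = -25.4 dBFS.

-25.4 dBFS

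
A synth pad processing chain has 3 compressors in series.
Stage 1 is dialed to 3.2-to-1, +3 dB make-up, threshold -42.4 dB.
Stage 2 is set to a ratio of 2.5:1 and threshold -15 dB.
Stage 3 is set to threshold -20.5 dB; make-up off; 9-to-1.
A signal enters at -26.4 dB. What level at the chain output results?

Stage 1: overshoot 16 dB → 16/3.2 = 5 dB → -37.4 dB; +3 dB make-up → -34.4 dB.
Stage 2: below threshold (-34.4 ≤ -15); passes unchanged; output -34.4 dB.
Stage 3: -34.4 dB ≤ -20.5 dB, so stage 3 doesn't engage; output -34.4 dB.

-34.4 dB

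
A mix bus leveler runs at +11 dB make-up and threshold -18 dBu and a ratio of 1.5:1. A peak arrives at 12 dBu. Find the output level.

13 dBu

Overshoot: 12 − (-18) = 30 dB.
At 1.5:1 the overshoot is divided by 1.5, leaving 20 dB above threshold.
So the level is -18 + 20 = 2 dBu; make-up adds 11 dB, giving 13 dBu.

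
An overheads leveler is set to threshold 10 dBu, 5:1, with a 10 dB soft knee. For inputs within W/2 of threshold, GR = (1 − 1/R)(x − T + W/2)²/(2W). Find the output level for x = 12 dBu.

x − T + W/2 = 12 − 10 + 5 = 7.
GR = (1 − 1/5) × 7² / 20 = 0.8 × 49 / 20 = 1.96 dB.
Output = 12 − 1.96 = 10.04 dBu.

10.04 dBu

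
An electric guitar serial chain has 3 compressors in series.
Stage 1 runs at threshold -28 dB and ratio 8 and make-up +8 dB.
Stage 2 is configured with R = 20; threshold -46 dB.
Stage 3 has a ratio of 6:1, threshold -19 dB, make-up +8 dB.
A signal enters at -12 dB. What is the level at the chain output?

-36.6 dB

Stage 1: overshoot 16 dB → 16/8 = 2 dB → -26 dB; +8 dB make-up → -18 dB.
Stage 2: -18 dB is 28 dB over -46 dB; at 20:1 that becomes 1.4 dB over, giving -44.6 dB.
Stage 3: below threshold (-44.6 ≤ -19); passes unchanged; make-up brings it to -36.6 dB.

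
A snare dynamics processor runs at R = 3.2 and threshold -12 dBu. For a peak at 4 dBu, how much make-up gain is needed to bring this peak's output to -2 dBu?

5 dB

Overshoot 16 dB → 16/3.2 = 5 dB after compression, so the compressed level is -12 + 5 = -7 dBu.
Make-up = target − compressed = -2 − (-7) = 5 dB.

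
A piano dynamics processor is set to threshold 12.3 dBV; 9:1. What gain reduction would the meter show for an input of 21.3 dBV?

8 dB

21.3 dBV exceeds the threshold by 9 dB.
After 9:1 compression the overshoot becomes 9/9 = 1 dB.
Gain reduction = 9 − 1 = 8 dB.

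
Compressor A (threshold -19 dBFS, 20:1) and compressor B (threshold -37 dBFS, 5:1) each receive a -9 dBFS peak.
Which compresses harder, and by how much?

A: overshoot 10 dB → output overshoot 0.5 dB → GR 9.5 dB.
B: overshoot 28 dB → output overshoot 5.6 dB → GR 22.4 dB.
B applies 12.9 dB more gain reduction.

B, by 12.9 dB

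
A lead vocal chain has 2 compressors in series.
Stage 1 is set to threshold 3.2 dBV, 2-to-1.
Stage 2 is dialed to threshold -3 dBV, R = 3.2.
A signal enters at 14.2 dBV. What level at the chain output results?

Stage 1: 14.2 dBV is 11 dB over 3.2 dBV; at 2:1 that becomes 5.5 dB over, giving 8.7 dBV.
Stage 2: 8.7 dBV is 11.7 dB over -3 dBV; at 3.2:1 that becomes 3.65625 dB over, giving 0.65625 dBV.

0.65625 dBV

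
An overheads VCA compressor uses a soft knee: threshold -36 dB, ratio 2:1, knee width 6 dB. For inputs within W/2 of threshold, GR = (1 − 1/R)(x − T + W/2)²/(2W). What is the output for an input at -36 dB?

x − T + W/2 = -36 − (-36) + 3 = 3.
GR = (1 − 1/2) × 3² / 12 = 0.5 × 9 / 12 = 0.375 dB.
Output = -36 − 0.375 = -36.375 dB.

-36.375 dB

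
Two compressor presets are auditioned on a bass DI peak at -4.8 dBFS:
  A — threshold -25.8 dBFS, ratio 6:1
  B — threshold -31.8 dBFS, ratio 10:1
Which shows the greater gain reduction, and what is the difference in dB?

B, by 6.8 dB

A: 21 dB over, compressed to 3.5 dB over, so 17.5 dB of GR.
B: 27 dB over, compressed to 2.7 dB over, so 24.3 dB of GR.
Difference: 6.8 dB in favour of B.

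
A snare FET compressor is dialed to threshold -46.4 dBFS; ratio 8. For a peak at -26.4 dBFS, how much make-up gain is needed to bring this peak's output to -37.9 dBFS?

Without make-up, output = threshold + overshoot/8 = -46.4 + 2.5 = -43.9 dBFS.
Gap to target: 6 dB.

6 dB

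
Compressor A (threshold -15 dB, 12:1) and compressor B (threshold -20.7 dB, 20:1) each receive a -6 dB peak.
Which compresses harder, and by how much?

B, by 5.715 dB

A: overshoot 9 dB → output overshoot 0.75 dB → GR 8.25 dB.
B: overshoot 14.7 dB → output overshoot 0.735 dB → GR 13.965 dB.
B reduces 5.715 dB more.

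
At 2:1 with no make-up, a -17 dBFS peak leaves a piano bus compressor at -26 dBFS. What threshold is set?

Gain reduction = -17 − (-26) = 9 dB; output overshoot = GR / (R − 1) = 9 / 1 = 9 dB.
Threshold = output − output overshoot = -26 − 9 = -35 dBFS.

-35 dBFS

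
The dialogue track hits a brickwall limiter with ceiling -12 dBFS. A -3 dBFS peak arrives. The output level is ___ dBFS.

At ∞:1, everything above -12 dBFS is held at the ceiling.

-12 dBFS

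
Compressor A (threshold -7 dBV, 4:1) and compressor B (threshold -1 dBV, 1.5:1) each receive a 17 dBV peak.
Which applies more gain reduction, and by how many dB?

A: 24 dB over, compressed to 6 dB over, so 18 dB of GR.
B: 18 dB over, compressed to 12 dB over, so 6 dB of GR.
A applies 12 dB more gain reduction.

A, by 12 dB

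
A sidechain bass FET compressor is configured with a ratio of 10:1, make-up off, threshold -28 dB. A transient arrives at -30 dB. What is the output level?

-30 dB

-30 dB is 2 dB below the -28 dB threshold, so no gain reduction is applied.
Output = input = -30 dB.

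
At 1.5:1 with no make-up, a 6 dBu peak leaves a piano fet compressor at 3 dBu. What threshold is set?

-3 dBu

Input is 9 dB above T (since output overshoot × R = input overshoot: (3 − T)·1.5 = 6 − T gives T = -3 dBu).
Check: -3 + (6 − (-3))/1.5 = -3 + 6 = 3 dBu. ✓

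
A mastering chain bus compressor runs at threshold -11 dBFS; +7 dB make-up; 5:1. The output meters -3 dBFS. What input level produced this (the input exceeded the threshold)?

Stripping the +7 dB make-up gives -10 dBFS at the gain stage.
The compressed level sits -10 − (-11) = 1 dB over threshold.
Before 5:1 compression the overshoot was 1 × 5 = 5 dB, so input = -11 + 5 = -6 dBFS.

-6 dBFS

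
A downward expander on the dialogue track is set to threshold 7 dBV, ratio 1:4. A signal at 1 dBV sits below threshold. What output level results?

Undershoot = 7 − 1 = 6 dB.
At 1:4, that expands to 24 dB under threshold.
Output = 7 − 24 = -17 dBV.

-17 dBV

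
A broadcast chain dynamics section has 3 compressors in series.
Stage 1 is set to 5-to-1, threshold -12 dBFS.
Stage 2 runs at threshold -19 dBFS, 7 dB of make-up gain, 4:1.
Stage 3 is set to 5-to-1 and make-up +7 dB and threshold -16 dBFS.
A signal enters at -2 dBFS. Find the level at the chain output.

Stage 1: overshoot 10 dB → 10/5 = 2 dB → -10 dBFS.
Stage 2: -10 dBFS is 9 dB over -19 dBFS; at 4:1 that becomes 2.25 dB over, giving -16.75 dBFS; +7 dB make-up → -9.75 dBFS.
Stage 3: 6.25 dB above -16 dBFS, reduced 5:1 to 1.25 dB above → -14.75 dBFS; +7 dB make-up → -7.75 dBFS.

-7.75 dBFS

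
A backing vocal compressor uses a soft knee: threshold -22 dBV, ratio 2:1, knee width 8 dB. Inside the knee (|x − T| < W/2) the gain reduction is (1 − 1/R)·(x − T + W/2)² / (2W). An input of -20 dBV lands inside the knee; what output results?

-21.125 dBV

x − T + W/2 = -20 − (-22) + 4 = 6.
GR = (1 − 1/2) × 6² / 16 = 0.5 × 36 / 16 = 1.125 dB.
Output = -20 − 1.125 = -21.125 dBV.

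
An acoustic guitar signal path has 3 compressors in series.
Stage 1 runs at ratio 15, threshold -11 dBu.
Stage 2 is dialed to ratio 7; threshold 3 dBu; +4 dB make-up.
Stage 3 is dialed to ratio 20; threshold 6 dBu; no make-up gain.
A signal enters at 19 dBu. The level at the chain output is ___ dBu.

Stage 1: 19 dBu is 30 dB over -11 dBu; at 15:1 that becomes 2 dB over, giving -9 dBu.
Stage 2: -9 dBu ≤ 3 dBu, so stage 2 doesn't engage; make-up brings it to -5 dBu.
Stage 3: -5 dBu is at or below the 6 dBu threshold — no compression; output -5 dBu.

-5 dBu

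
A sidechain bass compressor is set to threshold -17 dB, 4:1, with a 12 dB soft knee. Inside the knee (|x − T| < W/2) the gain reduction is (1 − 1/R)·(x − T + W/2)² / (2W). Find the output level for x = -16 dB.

x − T + W/2 = -16 − (-17) + 6 = 7.
GR = (1 − 1/4) × 7² / 24 = 0.75 × 49 / 24 = 1.53125 dB.
Output = -16 − 1.53125 = -17.53125 dB.

-17.53125 dB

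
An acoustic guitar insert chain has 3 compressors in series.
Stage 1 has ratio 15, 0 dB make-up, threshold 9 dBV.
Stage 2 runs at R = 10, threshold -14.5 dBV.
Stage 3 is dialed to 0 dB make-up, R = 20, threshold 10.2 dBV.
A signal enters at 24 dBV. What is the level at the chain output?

Stage 1: 24 dBV is 15 dB over 9 dBV; at 15:1 that becomes 1 dB over, giving 10 dBV.
Stage 2: 10 dBV is 24.5 dB over -14.5 dBV; at 10:1 that becomes 2.45 dB over, giving -12.05 dBV.
Stage 3: -12.05 dBV ≤ 10.2 dBV, so stage 3 doesn't engage; output -12.05 dBV.

-12.05 dBV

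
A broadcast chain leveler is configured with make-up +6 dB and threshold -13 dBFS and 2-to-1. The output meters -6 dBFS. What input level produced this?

Stripping the +6 dB make-up gives -12 dBFS at the gain stage.
The compressed level sits -12 − (-13) = 1 dB over threshold.
Input overshoot = R × output overshoot = 2 dB → input = -13 + 2 = -11 dBFS.

-11 dBFS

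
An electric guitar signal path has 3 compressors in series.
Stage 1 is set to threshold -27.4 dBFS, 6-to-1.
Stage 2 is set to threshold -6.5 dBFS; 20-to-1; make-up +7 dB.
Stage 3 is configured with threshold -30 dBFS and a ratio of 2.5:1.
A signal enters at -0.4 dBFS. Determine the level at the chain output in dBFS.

Stage 1: 27 dB above -27.4 dBFS, reduced 6:1 to 4.5 dB above → -22.9 dBFS.
Stage 2: -22.9 dBFS is at or below the -6.5 dBFS threshold — no compression; make-up brings it to -15.9 dBFS.
Stage 3: overshoot 14.1 dB → 14.1/2.5 = 5.64 dB → -24.36 dBFS.

-24.36 dBFS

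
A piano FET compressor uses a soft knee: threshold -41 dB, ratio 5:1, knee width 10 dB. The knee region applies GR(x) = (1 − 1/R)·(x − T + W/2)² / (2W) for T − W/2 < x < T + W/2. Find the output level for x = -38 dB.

-40.56 dB

x − T + W/2 = -38 − (-41) + 5 = 8.
GR = (1 − 1/5) × 8² / 20 = 0.8 × 64 / 20 = 2.56 dB.
Output = -38 − 2.56 = -40.56 dB.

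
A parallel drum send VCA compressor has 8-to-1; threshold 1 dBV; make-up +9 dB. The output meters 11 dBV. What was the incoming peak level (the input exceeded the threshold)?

9 dBV

Remove make-up: 11 − 9 = 2 dBV.
Post-compression overshoot = 2 − 1 = 1 dB.
Before 8:1 compression the overshoot was 1 × 8 = 8 dB, so input = 1 + 8 = 9 dBV.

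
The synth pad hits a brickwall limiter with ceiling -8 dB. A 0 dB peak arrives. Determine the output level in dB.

-8 dB

The limiter clamps the peak to its -8 dB ceiling.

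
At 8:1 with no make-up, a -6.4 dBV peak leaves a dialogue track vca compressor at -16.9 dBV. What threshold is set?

Let T be the threshold. Output overshoot = (input overshoot)/R, so -16.9 − T = (-6.4 − T)/8.
8·(-16.9 − T) = -6.4 − T → 7·T = -135.2 − (-6.4) = -128.8.
T = -128.8/7 = -18.4 dBV.

-18.4 dBV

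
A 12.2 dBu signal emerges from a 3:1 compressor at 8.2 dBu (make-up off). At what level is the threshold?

Gain reduction = 12.2 − 8.2 = 4 dB; output overshoot = GR / (R − 1) = 4 / 2 = 2 dB.
Threshold = output − output overshoot = 8.2 − 2 = 6.2 dBu.

6.2 dBu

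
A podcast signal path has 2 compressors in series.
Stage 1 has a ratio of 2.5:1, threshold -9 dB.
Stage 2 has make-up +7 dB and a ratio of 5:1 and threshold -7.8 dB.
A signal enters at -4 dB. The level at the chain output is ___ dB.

-0.64 dB

Stage 1: overshoot 5 dB → 5/2.5 = 2 dB → -7 dB.
Stage 2: -7 dB is 0.8 dB over -7.8 dB; at 5:1 that becomes 0.16 dB over, giving -7.64 dB; +7 dB make-up → -0.64 dB.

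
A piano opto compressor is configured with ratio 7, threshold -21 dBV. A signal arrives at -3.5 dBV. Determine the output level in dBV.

-18.5 dBV

The input is 17.5 dB above the -21 dBV threshold.
At 7:1 the overshoot is divided by 7, leaving 2.5 dB above threshold.
So the level is -21 + 2.5 = -18.5 dBV.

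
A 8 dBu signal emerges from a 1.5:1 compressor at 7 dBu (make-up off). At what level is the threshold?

Let T be the threshold. Output overshoot = (input overshoot)/R, so 7 − T = (8 − T)/1.5.
1.5·(7 − T) = 8 − T → 0.5·T = 10.5 − 8 = 2.5.
T = 2.5/0.5 = 5 dBu.

5 dBu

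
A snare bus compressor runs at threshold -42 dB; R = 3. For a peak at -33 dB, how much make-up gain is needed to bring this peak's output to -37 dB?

Overshoot 9 dB → 9/3 = 3 dB after compression, so the compressed level is -42 + 3 = -39 dB.
Make-up = target − compressed = -37 − (-39) = 2 dB.

2 dB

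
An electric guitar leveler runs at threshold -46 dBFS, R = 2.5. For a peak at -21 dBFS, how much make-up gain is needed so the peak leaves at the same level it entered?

15 dB

Without make-up, output = threshold + overshoot/2.5 = -46 + 10 = -36 dBFS.
Gap to target: 15 dB.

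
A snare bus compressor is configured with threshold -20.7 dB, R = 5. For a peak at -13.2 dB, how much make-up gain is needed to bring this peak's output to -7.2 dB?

Overshoot 7.5 dB → 7.5/5 = 1.5 dB after compression, so the compressed level is -20.7 + 1.5 = -19.2 dB.
Make-up = target − compressed = -7.2 − (-19.2) = 12 dB.

12 dB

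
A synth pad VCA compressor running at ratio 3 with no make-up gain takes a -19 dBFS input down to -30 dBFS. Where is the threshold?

Input is 16.5 dB above T (since output overshoot × R = input overshoot: (-30 − T)·3 = -19 − T gives T = -35.5 dBFS).
Check: -35.5 + (-19 − (-35.5))/3 = -35.5 + 5.5 = -30 dBFS. ✓

-35.5 dBFS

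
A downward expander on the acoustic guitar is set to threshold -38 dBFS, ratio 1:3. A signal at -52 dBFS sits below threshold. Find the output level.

-80 dBFS

Below threshold, a 1:3 expander applies gain = (3−1)×(T − x) of attenuation.
(3−1) × 14 = 28 dB, so output = -52 − 28 = -80 dBFS.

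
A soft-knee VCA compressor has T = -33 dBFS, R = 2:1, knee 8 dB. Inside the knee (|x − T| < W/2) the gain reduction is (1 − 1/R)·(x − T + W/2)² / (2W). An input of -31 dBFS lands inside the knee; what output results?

x − T + W/2 = -31 − (-33) + 4 = 6.
GR = (1 − 1/2) × 6² / 16 = 0.5 × 36 / 16 = 1.125 dB.
Output = -31 − 1.125 = -32.125 dBFS.

-32.125 dBFS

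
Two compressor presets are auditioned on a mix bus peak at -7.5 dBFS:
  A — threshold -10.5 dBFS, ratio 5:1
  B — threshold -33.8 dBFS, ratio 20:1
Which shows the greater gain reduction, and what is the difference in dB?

B, by 22.585 dB

A: 3 dB over, compressed to 0.6 dB over, so 2.4 dB of GR.
B: 26.3 dB over, compressed to 1.315 dB over, so 24.985 dB of GR.
B applies 22.585 dB more gain reduction.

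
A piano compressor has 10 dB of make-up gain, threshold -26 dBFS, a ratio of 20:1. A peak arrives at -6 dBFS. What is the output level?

-15 dBFS

Overshoot: -6 − (-26) = 20 dB.
The 20 dB excess becomes 1 dB after 20:1 reduction.
That puts the output at -25 dBFS; make-up adds 10 dB, giving -15 dBFS.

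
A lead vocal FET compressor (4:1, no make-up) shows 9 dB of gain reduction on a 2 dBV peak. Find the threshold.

Gain reduction = 2 − (-7) = 9 dB; output overshoot = GR / (R − 1) = 9 / 3 = 3 dB.
Threshold = output − output overshoot = -7 − 3 = -10 dBV.

-10 dBV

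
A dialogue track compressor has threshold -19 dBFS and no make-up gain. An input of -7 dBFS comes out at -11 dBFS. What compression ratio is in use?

1.5:1

Input overshoot = -7 − (-19) = 12 dB; output overshoot = -11 − (-19) = 8 dB.
Ratio = 12 / 8 = 1.5.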